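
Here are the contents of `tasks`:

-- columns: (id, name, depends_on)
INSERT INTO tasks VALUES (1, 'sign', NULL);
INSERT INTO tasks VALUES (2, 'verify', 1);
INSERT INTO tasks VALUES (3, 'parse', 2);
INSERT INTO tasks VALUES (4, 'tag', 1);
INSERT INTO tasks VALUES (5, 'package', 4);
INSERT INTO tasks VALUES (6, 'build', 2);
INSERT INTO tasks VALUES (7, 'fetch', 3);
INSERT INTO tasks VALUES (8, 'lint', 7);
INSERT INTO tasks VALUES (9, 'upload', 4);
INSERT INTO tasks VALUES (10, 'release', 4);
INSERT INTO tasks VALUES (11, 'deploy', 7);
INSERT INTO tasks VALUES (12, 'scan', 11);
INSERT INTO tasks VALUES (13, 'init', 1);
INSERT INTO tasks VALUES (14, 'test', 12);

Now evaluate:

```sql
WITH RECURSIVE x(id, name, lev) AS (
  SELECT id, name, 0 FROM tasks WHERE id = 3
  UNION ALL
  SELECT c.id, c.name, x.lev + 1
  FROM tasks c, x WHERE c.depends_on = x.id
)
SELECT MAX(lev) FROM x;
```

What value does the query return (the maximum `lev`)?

4

Base: id=3 (parse) at lev 0.
Iteration 1: rows with depends_on in {3} -> fetch (id 7, lev 1).
Iteration 2: rows with depends_on in {7} -> lint (id 8, lev 2), deploy (id 11, lev 2).
Iteration 3: rows with depends_on in {8,11} -> scan (id 12, lev 3).
Iteration 4: rows with depends_on in {12} -> test (id 14, lev 4).
Iteration 5: no rows with depends_on in {14}; recursion stops.
lev values: 0, 1, 2, 2, 3, 4; the maximum is 4.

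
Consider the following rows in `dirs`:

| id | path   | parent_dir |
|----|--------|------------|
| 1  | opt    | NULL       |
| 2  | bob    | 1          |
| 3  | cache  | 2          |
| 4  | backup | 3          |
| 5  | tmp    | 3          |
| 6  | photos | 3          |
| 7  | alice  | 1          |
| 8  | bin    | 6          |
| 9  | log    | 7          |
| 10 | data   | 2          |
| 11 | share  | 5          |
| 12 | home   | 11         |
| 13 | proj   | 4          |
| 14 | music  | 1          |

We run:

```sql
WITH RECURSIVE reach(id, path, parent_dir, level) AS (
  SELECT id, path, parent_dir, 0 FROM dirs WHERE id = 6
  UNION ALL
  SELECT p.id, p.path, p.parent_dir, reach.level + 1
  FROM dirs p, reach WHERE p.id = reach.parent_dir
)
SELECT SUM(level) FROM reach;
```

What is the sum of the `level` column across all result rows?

Base: id=6 (photos), parent_dir=3, level 0.
Iteration 1: join on id=3 -> cache (id 3, parent_dir=2, level 1).
Iteration 2: join on id=2 -> bob (id 2, parent_dir=1, level 2).
Iteration 3: join on id=1 -> opt (id 1, parent_dir=NULL, level 3).
Iteration 4: parent_dir is NULL; no match; recursion stops.
SUM(level) = 0 + 1 + 2 + 3 = 6.

6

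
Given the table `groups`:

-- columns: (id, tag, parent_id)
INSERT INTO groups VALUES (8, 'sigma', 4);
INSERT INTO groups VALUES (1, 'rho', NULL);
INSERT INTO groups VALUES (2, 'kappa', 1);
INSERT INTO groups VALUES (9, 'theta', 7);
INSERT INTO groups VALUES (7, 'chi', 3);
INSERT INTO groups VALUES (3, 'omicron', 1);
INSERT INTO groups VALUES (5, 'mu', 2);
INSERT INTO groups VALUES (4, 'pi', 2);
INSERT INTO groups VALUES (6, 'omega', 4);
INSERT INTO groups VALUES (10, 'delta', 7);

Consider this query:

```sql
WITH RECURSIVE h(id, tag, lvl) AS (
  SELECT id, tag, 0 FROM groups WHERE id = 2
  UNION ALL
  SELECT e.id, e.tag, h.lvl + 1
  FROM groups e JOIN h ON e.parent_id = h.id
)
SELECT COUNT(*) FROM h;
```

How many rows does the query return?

Base: id=2 (kappa) at lvl 0.
Iteration 1: rows with parent_id in {2} -> pi (id 4, lvl 1), mu (id 5, lvl 1).
Iteration 2: rows with parent_id in {4,5} -> omega (id 6, lvl 2), sigma (id 8, lvl 2).
Iteration 3: no rows with parent_id in {6,8}; recursion stops.
Total rows emitted: 5.

5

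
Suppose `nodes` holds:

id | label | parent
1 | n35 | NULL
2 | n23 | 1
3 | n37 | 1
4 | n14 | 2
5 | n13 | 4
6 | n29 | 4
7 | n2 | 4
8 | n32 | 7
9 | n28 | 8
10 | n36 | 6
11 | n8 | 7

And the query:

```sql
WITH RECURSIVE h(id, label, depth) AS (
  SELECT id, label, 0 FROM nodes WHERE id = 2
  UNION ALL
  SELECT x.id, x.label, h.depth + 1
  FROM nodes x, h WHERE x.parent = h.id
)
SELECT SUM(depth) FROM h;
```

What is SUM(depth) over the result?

Base: id=2 (n23) at depth 0.
Iteration 1: rows with parent in {2} -> n14 (id 4, depth 1).
Iteration 2: rows with parent in {4} -> n13 (id 5, depth 2), n29 (id 6, depth 2), n2 (id 7, depth 2).
Iteration 3: rows with parent in {5,6,7} -> n32 (id 8, depth 3), n36 (id 10, depth 3), n8 (id 11, depth 3).
Iteration 4: rows with parent in {8,10,11} -> n28 (id 9, depth 4).
Iteration 5: no rows with parent in {9}; recursion stops.
SUM(depth) = 0 + 1 + 2 + 2 + 2 + 3 + 3 + 3 + 4 = 20.

20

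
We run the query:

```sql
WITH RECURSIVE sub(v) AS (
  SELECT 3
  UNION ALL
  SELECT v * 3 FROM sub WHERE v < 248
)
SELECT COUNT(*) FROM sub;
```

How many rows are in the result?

6

Base: v=3.
Iteration 1: 3 < 248 holds -> v = 3 * 3 = 9.
Iteration 2: 9 < 248 holds -> v = 9 * 3 = 27.
Iteration 3: 27 < 248 holds -> v = 27 * 3 = 81.
Iteration 4: 81 < 248 holds -> v = 81 * 3 = 243.
Iteration 5: 243 < 248 holds -> v = 243 * 3 = 729.
Iteration 6: 729 < 248 fails; recursion stops.
Total rows emitted: 6.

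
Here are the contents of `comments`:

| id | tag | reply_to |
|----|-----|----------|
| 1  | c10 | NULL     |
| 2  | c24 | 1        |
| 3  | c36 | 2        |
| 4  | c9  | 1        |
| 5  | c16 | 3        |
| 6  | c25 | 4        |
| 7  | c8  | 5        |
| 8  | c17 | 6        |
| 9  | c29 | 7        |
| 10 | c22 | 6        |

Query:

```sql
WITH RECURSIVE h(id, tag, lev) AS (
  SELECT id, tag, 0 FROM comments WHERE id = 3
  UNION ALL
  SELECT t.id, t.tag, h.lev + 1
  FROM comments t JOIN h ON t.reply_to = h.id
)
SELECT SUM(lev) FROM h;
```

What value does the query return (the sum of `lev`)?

Base: id=3 (c36) at lev 0.
Iteration 1: rows with reply_to in {3} -> c16 (id 5, lev 1).
Iteration 2: rows with reply_to in {5} -> c8 (id 7, lev 2).
Iteration 3: rows with reply_to in {7} -> c29 (id 9, lev 3).
Iteration 4: no rows with reply_to in {9}; recursion stops.
SUM(lev) = 0 + 1 + 2 + 3 = 6.

6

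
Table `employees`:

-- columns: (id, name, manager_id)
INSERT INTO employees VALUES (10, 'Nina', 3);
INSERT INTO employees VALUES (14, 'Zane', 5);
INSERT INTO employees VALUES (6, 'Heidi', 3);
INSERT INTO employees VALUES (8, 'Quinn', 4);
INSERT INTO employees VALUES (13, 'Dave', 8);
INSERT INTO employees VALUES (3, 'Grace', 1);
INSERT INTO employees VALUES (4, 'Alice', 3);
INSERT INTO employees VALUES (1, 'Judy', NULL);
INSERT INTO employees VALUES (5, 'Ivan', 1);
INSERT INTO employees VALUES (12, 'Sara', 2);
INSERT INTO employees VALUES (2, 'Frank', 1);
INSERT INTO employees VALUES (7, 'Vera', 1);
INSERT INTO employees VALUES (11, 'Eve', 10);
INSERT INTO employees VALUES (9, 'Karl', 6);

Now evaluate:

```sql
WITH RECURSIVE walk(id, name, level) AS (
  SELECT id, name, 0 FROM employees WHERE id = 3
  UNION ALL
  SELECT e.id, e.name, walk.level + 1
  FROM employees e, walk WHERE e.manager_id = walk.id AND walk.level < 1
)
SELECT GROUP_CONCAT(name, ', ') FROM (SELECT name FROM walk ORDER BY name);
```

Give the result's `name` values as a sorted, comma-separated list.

Base: id=3 (Grace) at level 0.
Iteration 1: rows with manager_id in {3} -> Alice (id 4, level 1), Heidi (id 6, level 1), Nina (id 10, level 1).
Iteration 2: level < 1 fails for all current rows; recursion stops.

Alice, Grace, Heidi, Nina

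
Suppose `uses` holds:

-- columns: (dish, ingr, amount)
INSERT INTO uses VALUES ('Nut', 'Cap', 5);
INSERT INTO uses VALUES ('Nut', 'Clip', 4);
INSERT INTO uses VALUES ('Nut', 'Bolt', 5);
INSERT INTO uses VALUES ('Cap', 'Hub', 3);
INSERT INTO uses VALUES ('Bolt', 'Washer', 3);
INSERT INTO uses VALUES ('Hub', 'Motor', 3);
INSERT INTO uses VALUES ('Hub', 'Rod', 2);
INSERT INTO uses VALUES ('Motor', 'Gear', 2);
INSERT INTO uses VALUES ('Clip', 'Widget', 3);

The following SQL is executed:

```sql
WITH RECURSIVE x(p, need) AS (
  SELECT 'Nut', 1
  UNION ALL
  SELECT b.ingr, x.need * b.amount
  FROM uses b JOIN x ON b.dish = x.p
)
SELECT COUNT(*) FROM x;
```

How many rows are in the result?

Base: (Nut, need=1).
Iteration 1: components of {Nut} -> Bolt = 1*5 = 5, Cap = 1*5 = 5, Clip = 1*4 = 4.
Iteration 2: components of {Bolt,Cap,Clip} -> Hub = 5*3 = 15, Washer = 5*3 = 15, Widget = 4*3 = 12.
Iteration 3: components of {Hub,Washer,Widget} -> Motor = 15*3 = 45, Rod = 15*2 = 30.
Iteration 4: components of {Motor,Rod} -> Gear = 45*2 = 90.
Iteration 5: no further components; recursion stops.
Total rows emitted: 10.

10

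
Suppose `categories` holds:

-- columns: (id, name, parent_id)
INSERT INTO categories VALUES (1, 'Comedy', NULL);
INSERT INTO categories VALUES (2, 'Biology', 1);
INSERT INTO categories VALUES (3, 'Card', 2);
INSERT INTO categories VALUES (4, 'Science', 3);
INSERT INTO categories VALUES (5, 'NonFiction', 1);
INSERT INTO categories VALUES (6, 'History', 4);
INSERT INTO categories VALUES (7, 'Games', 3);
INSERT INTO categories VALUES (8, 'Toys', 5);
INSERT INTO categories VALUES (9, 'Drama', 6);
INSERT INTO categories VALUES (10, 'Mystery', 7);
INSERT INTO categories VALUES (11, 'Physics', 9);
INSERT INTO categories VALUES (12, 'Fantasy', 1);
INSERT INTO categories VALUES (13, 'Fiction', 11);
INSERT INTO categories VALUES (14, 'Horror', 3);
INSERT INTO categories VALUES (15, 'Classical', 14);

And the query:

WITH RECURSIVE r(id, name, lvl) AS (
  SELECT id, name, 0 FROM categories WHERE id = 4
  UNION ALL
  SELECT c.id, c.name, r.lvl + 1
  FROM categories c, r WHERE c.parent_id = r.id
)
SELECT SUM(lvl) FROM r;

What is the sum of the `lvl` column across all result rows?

Base: id=4 (Science) at lvl 0.
Iteration 1: rows with parent_id in {4} -> History (id 6, lvl 1).
Iteration 2: rows with parent_id in {6} -> Drama (id 9, lvl 2).
Iteration 3: rows with parent_id in {9} -> Physics (id 11, lvl 3).
Iteration 4: rows with parent_id in {11} -> Fiction (id 13, lvl 4).
Iteration 5: no rows with parent_id in {13}; recursion stops.
SUM(lvl) = 0 + 1 + 2 + 3 + 4 = 10.

10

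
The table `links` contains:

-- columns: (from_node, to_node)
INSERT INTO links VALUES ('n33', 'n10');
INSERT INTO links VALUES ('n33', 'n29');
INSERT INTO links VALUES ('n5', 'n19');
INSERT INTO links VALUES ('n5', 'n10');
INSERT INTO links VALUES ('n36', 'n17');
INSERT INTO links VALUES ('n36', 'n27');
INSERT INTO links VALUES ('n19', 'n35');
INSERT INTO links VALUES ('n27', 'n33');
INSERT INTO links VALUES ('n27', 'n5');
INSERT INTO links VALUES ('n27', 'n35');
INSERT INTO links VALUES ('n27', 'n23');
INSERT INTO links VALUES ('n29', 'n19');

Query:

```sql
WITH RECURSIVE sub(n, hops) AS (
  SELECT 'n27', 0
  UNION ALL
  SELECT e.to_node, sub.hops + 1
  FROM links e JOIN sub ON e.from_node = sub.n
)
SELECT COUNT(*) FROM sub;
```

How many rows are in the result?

12

Base: (n27, hops=0).
Iteration 1: edges from {n27} -> (n23, hops=1), (n33, hops=1), (n35, hops=1), (n5, hops=1).
Iteration 2: edges from {n23,n33,n35,n5} -> (n10, hops=2) x2, (n19, hops=2), (n29, hops=2). [UNION ALL keeps all 4 new rows, including repeats]
Iteration 3: edges from {n10,n19,n29} -> (n19, hops=3), (n35, hops=3).
Iteration 4: edges from {n19,n35} -> (n35, hops=4).
Iteration 5: no outgoing edges from {n35}; recursion stops.
Total rows emitted: 12.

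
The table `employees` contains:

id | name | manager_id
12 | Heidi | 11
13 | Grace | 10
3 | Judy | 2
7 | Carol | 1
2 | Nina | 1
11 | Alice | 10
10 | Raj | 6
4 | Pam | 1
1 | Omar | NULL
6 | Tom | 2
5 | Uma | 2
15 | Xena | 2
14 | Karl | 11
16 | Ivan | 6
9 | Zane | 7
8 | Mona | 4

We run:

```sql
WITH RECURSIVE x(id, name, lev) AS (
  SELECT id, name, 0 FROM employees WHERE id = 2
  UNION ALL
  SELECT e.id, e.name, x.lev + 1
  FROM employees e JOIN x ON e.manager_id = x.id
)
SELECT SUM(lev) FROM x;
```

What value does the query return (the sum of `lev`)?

22

Base: id=2 (Nina) at lev 0.
Iteration 1: rows with manager_id in {2} -> Judy (id 3, lev 1), Uma (id 5, lev 1), Tom (id 6, lev 1), Xena (id 15, lev 1).
Iteration 2: rows with manager_id in {3,5,6,15} -> Raj (id 10, lev 2), Ivan (id 16, lev 2).
Iteration 3: rows with manager_id in {10,16} -> Alice (id 11, lev 3), Grace (id 13, lev 3).
Iteration 4: rows with manager_id in {11,13} -> Heidi (id 12, lev 4), Karl (id 14, lev 4).
Iteration 5: no rows with manager_id in {12,14}; recursion stops.
SUM(lev) = 0 + 1 + 1 + 1 + 1 + 2 + 2 + 3 + 3 + 4 + 4 = 22.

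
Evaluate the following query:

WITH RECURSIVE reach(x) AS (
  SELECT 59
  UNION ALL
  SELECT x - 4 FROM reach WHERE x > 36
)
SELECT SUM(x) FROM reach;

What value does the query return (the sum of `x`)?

Base: x=59.
Iteration 1: 59 > 36 holds -> x = 59 - 4 = 55.
Iteration 2: 55 > 36 holds -> x = 55 - 4 = 51.
Iteration 3: 51 > 36 holds -> x = 51 - 4 = 47.
Iteration 4: 47 > 36 holds -> x = 47 - 4 = 43.
Iteration 5: 43 > 36 holds -> x = 43 - 4 = 39.
Iteration 6: 39 > 36 holds -> x = 39 - 4 = 35.
Iteration 7: 35 > 36 fails; recursion stops.
SUM(x) = 59 + 55 + 51 + 47 + 43 + 39 + 35 = 329.

329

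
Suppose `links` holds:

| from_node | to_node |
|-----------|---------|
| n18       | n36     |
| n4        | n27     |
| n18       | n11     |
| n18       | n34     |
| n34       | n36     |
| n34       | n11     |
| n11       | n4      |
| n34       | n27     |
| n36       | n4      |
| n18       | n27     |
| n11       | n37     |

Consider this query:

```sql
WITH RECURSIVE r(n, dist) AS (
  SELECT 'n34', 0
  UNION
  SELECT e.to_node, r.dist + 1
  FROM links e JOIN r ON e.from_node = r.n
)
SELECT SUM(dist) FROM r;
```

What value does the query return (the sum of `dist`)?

10

Base: (n34, dist=0).
Iteration 1: edges from {n34} -> (n11, dist=1), (n27, dist=1), (n36, dist=1).
Iteration 2: edges from {n11,n27,n36} -> (n37, dist=2), (n4, dist=2). [UNION drops 1 duplicate row(s)]
Iteration 3: edges from {n37,n4} -> (n27, dist=3).
Iteration 4: no outgoing edges from {n27}; recursion stops.
SUM(dist) = 0 + 1 + 1 + 1 + 2 + 2 + 3 = 10.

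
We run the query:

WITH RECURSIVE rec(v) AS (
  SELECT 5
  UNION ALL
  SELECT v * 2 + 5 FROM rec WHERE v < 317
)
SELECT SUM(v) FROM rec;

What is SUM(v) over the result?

1235

Base: v=5.
Iteration 1: 5 < 317 holds -> v = 5 * 2 + 5 = 15.
Iteration 2: 15 < 317 holds -> v = 15 * 2 + 5 = 35.
Iteration 3: 35 < 317 holds -> v = 35 * 2 + 5 = 75.
Iteration 4: 75 < 317 holds -> v = 75 * 2 + 5 = 155.
Iteration 5: 155 < 317 holds -> v = 155 * 2 + 5 = 315.
Iteration 6: 315 < 317 holds -> v = 315 * 2 + 5 = 635.
Iteration 7: 635 < 317 fails; recursion stops.
SUM(v) = 5 + 15 + 35 + 75 + 155 + 315 + 635 = 1235.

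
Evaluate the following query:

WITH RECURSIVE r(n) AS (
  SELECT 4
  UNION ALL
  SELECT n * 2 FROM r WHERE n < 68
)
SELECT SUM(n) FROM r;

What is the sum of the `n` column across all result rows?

Base: n=4.
Iteration 1: 4 < 68 holds -> n = 4 * 2 = 8.
Iteration 2: 8 < 68 holds -> n = 8 * 2 = 16.
Iteration 3: 16 < 68 holds -> n = 16 * 2 = 32.
Iteration 4: 32 < 68 holds -> n = 32 * 2 = 64.
Iteration 5: 64 < 68 holds -> n = 64 * 2 = 128.
Iteration 6: 128 < 68 fails; recursion stops.
SUM(n) = 4 + 8 + 16 + 32 + 64 + 128 = 252.

252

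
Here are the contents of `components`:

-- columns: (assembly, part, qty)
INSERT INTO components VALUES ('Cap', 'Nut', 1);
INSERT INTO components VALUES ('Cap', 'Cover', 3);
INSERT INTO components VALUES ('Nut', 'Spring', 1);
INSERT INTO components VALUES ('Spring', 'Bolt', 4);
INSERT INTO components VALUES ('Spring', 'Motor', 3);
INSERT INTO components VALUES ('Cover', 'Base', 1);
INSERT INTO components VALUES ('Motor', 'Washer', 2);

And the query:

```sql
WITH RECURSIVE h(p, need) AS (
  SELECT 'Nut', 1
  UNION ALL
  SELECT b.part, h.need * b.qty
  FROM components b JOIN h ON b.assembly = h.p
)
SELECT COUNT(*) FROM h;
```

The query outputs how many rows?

5

Base: (Nut, need=1).
Iteration 1: components of {Nut} -> Spring = 1*1 = 1.
Iteration 2: components of {Spring} -> Bolt = 1*4 = 4, Motor = 1*3 = 3.
Iteration 3: components of {Bolt,Motor} -> Washer = 3*2 = 6.
Iteration 4: no further components; recursion stops.
Total rows emitted: 5.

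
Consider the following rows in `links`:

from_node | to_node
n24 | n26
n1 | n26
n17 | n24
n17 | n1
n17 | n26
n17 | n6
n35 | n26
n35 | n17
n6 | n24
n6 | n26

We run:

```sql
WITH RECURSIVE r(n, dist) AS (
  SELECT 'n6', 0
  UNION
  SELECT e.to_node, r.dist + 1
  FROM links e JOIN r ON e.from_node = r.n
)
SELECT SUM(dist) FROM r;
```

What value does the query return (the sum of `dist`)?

4

Base: (n6, dist=0).
Iteration 1: edges from {n6} -> (n24, dist=1), (n26, dist=1).
Iteration 2: edges from {n24,n26} -> (n26, dist=2).
Iteration 3: no outgoing edges from {n26}; recursion stops.
SUM(dist) = 0 + 1 + 1 + 2 = 4.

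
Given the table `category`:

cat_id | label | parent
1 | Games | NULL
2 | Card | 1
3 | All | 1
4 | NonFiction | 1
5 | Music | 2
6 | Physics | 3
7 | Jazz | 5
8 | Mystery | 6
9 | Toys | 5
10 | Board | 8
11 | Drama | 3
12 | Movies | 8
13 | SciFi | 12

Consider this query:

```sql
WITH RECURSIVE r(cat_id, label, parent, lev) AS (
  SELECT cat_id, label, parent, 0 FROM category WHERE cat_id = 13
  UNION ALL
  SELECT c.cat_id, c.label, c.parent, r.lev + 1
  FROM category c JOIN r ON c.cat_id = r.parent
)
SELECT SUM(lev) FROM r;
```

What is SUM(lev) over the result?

Base: cat_id=13 (SciFi), parent=12, lev 0.
Iteration 1: join on cat_id=12 -> Movies (id 12, parent=8, lev 1).
Iteration 2: join on cat_id=8 -> Mystery (id 8, parent=6, lev 2).
Iteration 3: join on cat_id=6 -> Physics (id 6, parent=3, lev 3).
Iteration 4: join on cat_id=3 -> All (id 3, parent=1, lev 4).
Iteration 5: join on cat_id=1 -> Games (id 1, parent=NULL, lev 5).
Iteration 6: parent is NULL; no match; recursion stops.
SUM(lev) = 0 + 1 + 2 + 3 + 4 + 5 = 15.

15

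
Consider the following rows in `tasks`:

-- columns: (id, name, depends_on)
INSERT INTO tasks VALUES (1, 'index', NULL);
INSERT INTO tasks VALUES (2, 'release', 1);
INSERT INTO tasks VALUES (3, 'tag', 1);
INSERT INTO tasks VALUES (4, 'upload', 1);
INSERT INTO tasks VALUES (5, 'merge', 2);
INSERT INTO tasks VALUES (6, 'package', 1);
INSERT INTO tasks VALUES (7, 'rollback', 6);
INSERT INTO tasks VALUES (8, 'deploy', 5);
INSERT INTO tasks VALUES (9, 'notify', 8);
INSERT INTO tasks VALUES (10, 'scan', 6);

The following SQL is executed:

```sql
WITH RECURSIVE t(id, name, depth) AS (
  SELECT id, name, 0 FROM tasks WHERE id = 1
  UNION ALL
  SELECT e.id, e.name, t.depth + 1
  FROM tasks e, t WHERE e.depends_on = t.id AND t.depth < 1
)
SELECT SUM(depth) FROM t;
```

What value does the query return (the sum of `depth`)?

Base: id=1 (index) at depth 0.
Iteration 1: rows with depends_on in {1} -> release (id 2, depth 1), tag (id 3, depth 1), upload (id 4, depth 1), package (id 6, depth 1).
Iteration 2: depth < 1 fails for all current rows; recursion stops.
SUM(depth) = 0 + 1 + 1 + 1 + 1 = 4.

4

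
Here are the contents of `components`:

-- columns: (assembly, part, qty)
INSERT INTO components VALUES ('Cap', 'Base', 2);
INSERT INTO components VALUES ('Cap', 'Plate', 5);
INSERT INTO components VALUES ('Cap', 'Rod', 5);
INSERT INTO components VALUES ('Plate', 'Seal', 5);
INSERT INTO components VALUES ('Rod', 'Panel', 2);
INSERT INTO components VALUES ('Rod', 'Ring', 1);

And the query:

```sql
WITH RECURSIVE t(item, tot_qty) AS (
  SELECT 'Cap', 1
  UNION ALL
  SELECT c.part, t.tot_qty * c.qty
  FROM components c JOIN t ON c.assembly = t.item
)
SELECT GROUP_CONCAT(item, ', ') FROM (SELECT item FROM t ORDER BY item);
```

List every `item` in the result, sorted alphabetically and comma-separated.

Base: (Cap, tot_qty=1).
Iteration 1: components of {Cap} -> Base = 1*2 = 2, Plate = 1*5 = 5, Rod = 1*5 = 5.
Iteration 2: components of {Base,Plate,Rod} -> Panel = 5*2 = 10, Ring = 5*1 = 5, Seal = 5*5 = 25.
Iteration 3: no further components; recursion stops.

Base, Cap, Panel, Plate, Ring, Rod, Seal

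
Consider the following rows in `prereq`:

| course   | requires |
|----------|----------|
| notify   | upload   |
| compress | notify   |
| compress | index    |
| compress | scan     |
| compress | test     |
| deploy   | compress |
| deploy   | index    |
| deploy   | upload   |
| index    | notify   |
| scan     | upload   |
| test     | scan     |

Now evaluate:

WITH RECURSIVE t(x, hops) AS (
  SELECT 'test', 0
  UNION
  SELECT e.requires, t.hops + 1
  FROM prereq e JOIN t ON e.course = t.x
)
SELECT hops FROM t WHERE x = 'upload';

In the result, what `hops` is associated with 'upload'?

2

Base: (test, hops=0).
Iteration 1: edges from {test} -> (scan, hops=1).
Iteration 2: edges from {scan} -> (upload, hops=2).
Iteration 3: no outgoing edges from {upload}; recursion stops.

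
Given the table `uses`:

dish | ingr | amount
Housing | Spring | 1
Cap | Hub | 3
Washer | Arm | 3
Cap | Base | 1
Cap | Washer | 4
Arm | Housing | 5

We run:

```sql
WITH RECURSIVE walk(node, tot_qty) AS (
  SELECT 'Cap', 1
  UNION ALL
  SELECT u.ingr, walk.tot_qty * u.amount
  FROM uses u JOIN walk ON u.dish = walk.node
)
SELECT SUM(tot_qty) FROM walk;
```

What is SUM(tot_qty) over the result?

141

Base: (Cap, tot_qty=1).
Iteration 1: components of {Cap} -> Base = 1*1 = 1, Hub = 1*3 = 3, Washer = 1*4 = 4.
Iteration 2: components of {Base,Hub,Washer} -> Arm = 4*3 = 12.
Iteration 3: components of {Arm} -> Housing = 12*5 = 60.
Iteration 4: components of {Housing} -> Spring = 60*1 = 60.
Iteration 5: no further components; recursion stops.
SUM(tot_qty) = 1 + 4 + 3 + 1 + 12 + 60 + 60 = 141.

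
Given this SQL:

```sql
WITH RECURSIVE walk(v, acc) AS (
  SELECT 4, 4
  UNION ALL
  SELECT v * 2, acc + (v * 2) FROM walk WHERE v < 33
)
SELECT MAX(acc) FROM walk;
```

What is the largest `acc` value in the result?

Base: v=4, acc=4.
Iteration 1: 4 < 33 holds -> v = 4 * 2 = 8, acc = 4 + 8 = 12.
Iteration 2: 8 < 33 holds -> v = 8 * 2 = 16, acc = 12 + 16 = 28.
Iteration 3: 16 < 33 holds -> v = 16 * 2 = 32, acc = 28 + 32 = 60.
Iteration 4: 32 < 33 holds -> v = 32 * 2 = 64, acc = 60 + 64 = 124.
Iteration 5: 64 < 33 fails; recursion stops.
acc values: 4, 12, 28, 60, 124; the maximum is 124.

124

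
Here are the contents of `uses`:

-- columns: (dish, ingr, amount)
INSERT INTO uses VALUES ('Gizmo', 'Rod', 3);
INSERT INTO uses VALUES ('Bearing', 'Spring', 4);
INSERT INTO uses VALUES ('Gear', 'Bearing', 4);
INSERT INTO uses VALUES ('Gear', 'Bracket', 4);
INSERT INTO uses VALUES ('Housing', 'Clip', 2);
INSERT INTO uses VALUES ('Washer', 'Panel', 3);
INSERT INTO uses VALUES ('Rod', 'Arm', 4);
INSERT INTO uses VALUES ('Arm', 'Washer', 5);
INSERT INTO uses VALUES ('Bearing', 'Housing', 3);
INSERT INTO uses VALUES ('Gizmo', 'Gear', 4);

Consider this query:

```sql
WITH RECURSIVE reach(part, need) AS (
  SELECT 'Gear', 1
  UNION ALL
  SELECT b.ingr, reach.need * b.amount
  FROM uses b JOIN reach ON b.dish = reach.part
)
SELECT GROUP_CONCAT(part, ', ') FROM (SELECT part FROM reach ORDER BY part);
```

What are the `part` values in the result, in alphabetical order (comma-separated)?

Bearing, Bracket, Clip, Gear, Housing, Spring

Base: (Gear, need=1).
Iteration 1: components of {Gear} -> Bearing = 1*4 = 4, Bracket = 1*4 = 4.
Iteration 2: components of {Bearing,Bracket} -> Housing = 4*3 = 12, Spring = 4*4 = 16.
Iteration 3: components of {Housing,Spring} -> Clip = 12*2 = 24.
Iteration 4: no further components; recursion stops.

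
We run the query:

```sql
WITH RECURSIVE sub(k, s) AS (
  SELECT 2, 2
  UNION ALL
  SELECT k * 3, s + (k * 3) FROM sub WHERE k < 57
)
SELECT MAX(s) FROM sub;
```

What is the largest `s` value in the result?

242

Base: k=2, s=2.
Iteration 1: 2 < 57 holds -> k = 2 * 3 = 6, s = 2 + 6 = 8.
Iteration 2: 6 < 57 holds -> k = 6 * 3 = 18, s = 8 + 18 = 26.
Iteration 3: 18 < 57 holds -> k = 18 * 3 = 54, s = 26 + 54 = 80.
Iteration 4: 54 < 57 holds -> k = 54 * 3 = 162, s = 80 + 162 = 242.
Iteration 5: 162 < 57 fails; recursion stops.
s values: 2, 8, 26, 80, 242; the maximum is 242.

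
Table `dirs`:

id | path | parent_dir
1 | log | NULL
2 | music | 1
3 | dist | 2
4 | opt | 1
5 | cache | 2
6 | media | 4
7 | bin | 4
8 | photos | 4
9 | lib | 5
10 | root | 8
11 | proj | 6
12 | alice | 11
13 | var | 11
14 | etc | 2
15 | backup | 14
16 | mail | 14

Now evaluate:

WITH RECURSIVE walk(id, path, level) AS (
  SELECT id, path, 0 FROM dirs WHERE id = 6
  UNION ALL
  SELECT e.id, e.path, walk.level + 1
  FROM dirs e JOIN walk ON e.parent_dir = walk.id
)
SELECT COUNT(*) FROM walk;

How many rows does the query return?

Base: id=6 (media) at level 0.
Iteration 1: rows with parent_dir in {6} -> proj (id 11, level 1).
Iteration 2: rows with parent_dir in {11} -> alice (id 12, level 2), var (id 13, level 2).
Iteration 3: no rows with parent_dir in {12,13}; recursion stops.
Total rows emitted: 4.

4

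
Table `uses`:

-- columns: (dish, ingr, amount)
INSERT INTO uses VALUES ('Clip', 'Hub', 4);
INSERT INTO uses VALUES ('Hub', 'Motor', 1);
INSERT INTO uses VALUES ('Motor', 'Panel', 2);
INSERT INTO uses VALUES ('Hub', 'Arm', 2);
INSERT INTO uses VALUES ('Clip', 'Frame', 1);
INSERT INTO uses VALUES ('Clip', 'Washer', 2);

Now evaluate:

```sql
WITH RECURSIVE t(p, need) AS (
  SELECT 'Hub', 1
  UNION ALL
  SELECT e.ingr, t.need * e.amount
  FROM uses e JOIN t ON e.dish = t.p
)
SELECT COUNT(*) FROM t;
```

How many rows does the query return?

Base: (Hub, need=1).
Iteration 1: components of {Hub} -> Arm = 1*2 = 2, Motor = 1*1 = 1.
Iteration 2: components of {Arm,Motor} -> Panel = 1*2 = 2.
Iteration 3: no further components; recursion stops.
Total rows emitted: 4.

4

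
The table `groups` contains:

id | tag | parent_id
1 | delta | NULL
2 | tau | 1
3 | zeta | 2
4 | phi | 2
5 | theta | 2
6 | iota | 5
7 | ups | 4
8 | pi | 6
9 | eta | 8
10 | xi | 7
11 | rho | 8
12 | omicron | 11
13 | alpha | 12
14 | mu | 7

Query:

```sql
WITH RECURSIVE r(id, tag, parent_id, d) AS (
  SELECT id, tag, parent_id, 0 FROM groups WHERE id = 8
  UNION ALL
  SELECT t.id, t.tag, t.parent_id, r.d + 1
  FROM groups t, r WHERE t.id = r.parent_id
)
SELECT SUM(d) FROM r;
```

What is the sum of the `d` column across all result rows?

Base: id=8 (pi), parent_id=6, d 0.
Iteration 1: join on id=6 -> iota (id 6, parent_id=5, d 1).
Iteration 2: join on id=5 -> theta (id 5, parent_id=2, d 2).
Iteration 3: join on id=2 -> tau (id 2, parent_id=1, d 3).
Iteration 4: join on id=1 -> delta (id 1, parent_id=NULL, d 4).
Iteration 5: parent_id is NULL; no match; recursion stops.
SUM(d) = 0 + 1 + 2 + 3 + 4 = 10.

10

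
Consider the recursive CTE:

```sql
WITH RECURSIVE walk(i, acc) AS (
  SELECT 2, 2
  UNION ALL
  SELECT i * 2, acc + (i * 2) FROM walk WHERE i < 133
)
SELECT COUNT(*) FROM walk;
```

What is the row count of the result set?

Base: i=2, acc=2.
Iteration 1: 2 < 133 holds -> i = 2 * 2 = 4, acc = 2 + 4 = 6.
Iteration 2: 4 < 133 holds -> i = 4 * 2 = 8, acc = 6 + 8 = 14.
Iteration 3: 8 < 133 holds -> i = 8 * 2 = 16, acc = 14 + 16 = 30.
Iteration 4: 16 < 133 holds -> i = 16 * 2 = 32, acc = 30 + 32 = 62.
Iteration 5: 32 < 133 holds -> i = 32 * 2 = 64, acc = 62 + 64 = 126.
Iteration 6: 64 < 133 holds -> i = 64 * 2 = 128, acc = 126 + 128 = 254.
Iteration 7: 128 < 133 holds -> i = 128 * 2 = 256, acc = 254 + 256 = 510.
Iteration 8: 256 < 133 fails; recursion stops.
Total rows emitted: 8.

8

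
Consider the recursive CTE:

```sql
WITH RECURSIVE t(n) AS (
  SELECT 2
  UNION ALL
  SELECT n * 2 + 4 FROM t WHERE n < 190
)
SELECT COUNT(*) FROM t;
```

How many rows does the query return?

7

Base: n=2.
Iteration 1: 2 < 190 holds -> n = 2 * 2 + 4 = 8.
Iteration 2: 8 < 190 holds -> n = 8 * 2 + 4 = 20.
Iteration 3: 20 < 190 holds -> n = 20 * 2 + 4 = 44.
Iteration 4: 44 < 190 holds -> n = 44 * 2 + 4 = 92.
Iteration 5: 92 < 190 holds -> n = 92 * 2 + 4 = 188.
Iteration 6: 188 < 190 holds -> n = 188 * 2 + 4 = 380.
Iteration 7: 380 < 190 fails; recursion stops.
Total rows emitted: 7.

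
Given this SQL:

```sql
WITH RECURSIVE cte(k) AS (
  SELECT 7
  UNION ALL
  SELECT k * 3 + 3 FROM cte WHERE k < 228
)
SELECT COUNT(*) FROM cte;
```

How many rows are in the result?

Base: k=7.
Iteration 1: 7 < 228 holds -> k = 7 * 3 + 3 = 24.
Iteration 2: 24 < 228 holds -> k = 24 * 3 + 3 = 75.
Iteration 3: 75 < 228 holds -> k = 75 * 3 + 3 = 228.
Iteration 4: 228 < 228 fails; recursion stops.
Total rows emitted: 4.

4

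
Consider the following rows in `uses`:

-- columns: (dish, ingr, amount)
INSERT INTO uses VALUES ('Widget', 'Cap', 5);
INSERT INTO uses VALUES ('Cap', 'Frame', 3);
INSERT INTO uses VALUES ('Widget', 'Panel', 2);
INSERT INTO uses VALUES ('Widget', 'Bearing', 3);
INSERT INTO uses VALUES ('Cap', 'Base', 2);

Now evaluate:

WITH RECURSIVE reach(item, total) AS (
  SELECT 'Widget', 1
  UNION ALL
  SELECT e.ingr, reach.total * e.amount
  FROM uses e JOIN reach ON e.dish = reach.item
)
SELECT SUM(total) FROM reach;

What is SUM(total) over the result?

Base: (Widget, total=1).
Iteration 1: components of {Widget} -> Bearing = 1*3 = 3, Cap = 1*5 = 5, Panel = 1*2 = 2.
Iteration 2: components of {Bearing,Cap,Panel} -> Base = 5*2 = 10, Frame = 5*3 = 15.
Iteration 3: no further components; recursion stops.
SUM(total) = 1 + 5 + 2 + 3 + 15 + 10 = 36.

36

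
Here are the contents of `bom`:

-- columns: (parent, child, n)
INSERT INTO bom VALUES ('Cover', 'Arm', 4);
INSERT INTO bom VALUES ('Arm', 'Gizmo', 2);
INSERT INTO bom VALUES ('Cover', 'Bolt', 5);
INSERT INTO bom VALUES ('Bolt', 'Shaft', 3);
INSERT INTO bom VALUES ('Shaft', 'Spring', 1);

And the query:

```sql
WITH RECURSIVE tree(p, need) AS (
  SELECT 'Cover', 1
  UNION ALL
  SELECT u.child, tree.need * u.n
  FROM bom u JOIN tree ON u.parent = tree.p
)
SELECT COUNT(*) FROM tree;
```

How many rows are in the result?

6

Base: (Cover, need=1).
Iteration 1: components of {Cover} -> Arm = 1*4 = 4, Bolt = 1*5 = 5.
Iteration 2: components of {Arm,Bolt} -> Gizmo = 4*2 = 8, Shaft = 5*3 = 15.
Iteration 3: components of {Gizmo,Shaft} -> Spring = 15*1 = 15.
Iteration 4: no further components; recursion stops.
Total rows emitted: 6.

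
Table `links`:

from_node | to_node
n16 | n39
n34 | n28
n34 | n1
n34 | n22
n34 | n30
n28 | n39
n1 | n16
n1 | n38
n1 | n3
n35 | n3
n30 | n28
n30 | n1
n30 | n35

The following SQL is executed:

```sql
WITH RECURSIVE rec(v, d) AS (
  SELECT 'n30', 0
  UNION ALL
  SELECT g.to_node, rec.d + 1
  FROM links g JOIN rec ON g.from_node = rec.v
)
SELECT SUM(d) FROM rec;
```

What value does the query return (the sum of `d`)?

Base: (n30, d=0).
Iteration 1: edges from {n30} -> (n1, d=1), (n28, d=1), (n35, d=1).
Iteration 2: edges from {n1,n28,n35} -> (n16, d=2), (n3, d=2) x2, (n38, d=2), (n39, d=2). [UNION ALL keeps all 5 new rows, including repeats]
Iteration 3: edges from {n16,n3,n38,n39} -> (n39, d=3).
Iteration 4: no outgoing edges from {n39}; recursion stops.
SUM(d) = 0 + 1 + 1 + 1 + 2 + 2 + 2 + 2 + 2 + 3 = 16.

16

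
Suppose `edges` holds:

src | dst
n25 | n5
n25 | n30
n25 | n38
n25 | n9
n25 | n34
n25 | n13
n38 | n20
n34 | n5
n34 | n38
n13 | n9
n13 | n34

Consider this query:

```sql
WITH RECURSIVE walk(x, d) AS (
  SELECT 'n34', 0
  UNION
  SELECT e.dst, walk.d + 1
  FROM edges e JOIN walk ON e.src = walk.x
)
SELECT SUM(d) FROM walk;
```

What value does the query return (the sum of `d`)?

4

Base: (n34, d=0).
Iteration 1: edges from {n34} -> (n38, d=1), (n5, d=1).
Iteration 2: edges from {n38,n5} -> (n20, d=2).
Iteration 3: no outgoing edges from {n20}; recursion stops.
SUM(d) = 0 + 1 + 1 + 2 = 4.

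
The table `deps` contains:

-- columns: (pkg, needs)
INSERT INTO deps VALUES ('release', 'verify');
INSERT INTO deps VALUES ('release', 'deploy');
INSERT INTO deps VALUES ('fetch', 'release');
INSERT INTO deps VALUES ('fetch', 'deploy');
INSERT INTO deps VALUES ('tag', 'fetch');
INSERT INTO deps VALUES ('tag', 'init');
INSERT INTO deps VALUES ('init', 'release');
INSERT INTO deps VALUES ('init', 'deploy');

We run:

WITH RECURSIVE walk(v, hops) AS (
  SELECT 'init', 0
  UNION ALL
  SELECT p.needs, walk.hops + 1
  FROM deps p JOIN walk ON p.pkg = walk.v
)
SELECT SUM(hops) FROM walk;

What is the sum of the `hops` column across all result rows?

6

Base: (init, hops=0).
Iteration 1: edges from {init} -> (deploy, hops=1), (release, hops=1).
Iteration 2: edges from {deploy,release} -> (deploy, hops=2), (verify, hops=2).
Iteration 3: no outgoing edges from {deploy,verify}; recursion stops.
SUM(hops) = 0 + 1 + 1 + 2 + 2 = 6.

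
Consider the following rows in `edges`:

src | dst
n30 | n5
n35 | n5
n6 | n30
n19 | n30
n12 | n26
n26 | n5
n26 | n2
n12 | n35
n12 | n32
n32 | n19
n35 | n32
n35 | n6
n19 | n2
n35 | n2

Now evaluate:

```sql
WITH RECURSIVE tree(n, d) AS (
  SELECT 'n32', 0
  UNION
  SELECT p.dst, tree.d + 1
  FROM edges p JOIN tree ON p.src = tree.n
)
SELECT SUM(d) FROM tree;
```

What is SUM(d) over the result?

Base: (n32, d=0).
Iteration 1: edges from {n32} -> (n19, d=1).
Iteration 2: edges from {n19} -> (n2, d=2), (n30, d=2).
Iteration 3: edges from {n2,n30} -> (n5, d=3).
Iteration 4: no outgoing edges from {n5}; recursion stops.
SUM(d) = 0 + 1 + 2 + 2 + 3 = 8.

8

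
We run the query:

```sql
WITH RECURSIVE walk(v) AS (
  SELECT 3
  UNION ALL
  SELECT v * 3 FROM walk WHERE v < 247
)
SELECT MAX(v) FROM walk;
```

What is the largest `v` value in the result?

729

Base: v=3.
Iteration 1: 3 < 247 holds -> v = 3 * 3 = 9.
Iteration 2: 9 < 247 holds -> v = 9 * 3 = 27.
Iteration 3: 27 < 247 holds -> v = 27 * 3 = 81.
Iteration 4: 81 < 247 holds -> v = 81 * 3 = 243.
Iteration 5: 243 < 247 holds -> v = 243 * 3 = 729.
Iteration 6: 729 < 247 fails; recursion stops.
v values: 3, 9, 27, 81, 243, 729; the maximum is 729.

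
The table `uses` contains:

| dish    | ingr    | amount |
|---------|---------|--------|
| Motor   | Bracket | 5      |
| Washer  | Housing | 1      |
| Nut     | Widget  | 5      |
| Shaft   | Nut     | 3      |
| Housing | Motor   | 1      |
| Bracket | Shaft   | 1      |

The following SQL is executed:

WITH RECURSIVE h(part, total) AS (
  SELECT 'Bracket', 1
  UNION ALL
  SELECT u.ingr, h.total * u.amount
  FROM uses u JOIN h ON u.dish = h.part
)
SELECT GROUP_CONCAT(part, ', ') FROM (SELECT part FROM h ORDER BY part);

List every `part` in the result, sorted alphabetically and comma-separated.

Bracket, Nut, Shaft, Widget

Base: (Bracket, total=1).
Iteration 1: components of {Bracket} -> Shaft = 1*1 = 1.
Iteration 2: components of {Shaft} -> Nut = 1*3 = 3.
Iteration 3: components of {Nut} -> Widget = 3*5 = 15.
Iteration 4: no further components; recursion stops.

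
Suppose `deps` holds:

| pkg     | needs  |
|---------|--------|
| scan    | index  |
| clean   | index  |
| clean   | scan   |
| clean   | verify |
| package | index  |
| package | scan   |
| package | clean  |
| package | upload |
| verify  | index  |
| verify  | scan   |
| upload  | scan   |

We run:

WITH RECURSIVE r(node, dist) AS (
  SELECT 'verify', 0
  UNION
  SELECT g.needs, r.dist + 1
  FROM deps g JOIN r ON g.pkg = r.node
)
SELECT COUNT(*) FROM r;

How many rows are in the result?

4

Base: (verify, dist=0).
Iteration 1: edges from {verify} -> (index, dist=1), (scan, dist=1).
Iteration 2: edges from {index,scan} -> (index, dist=2).
Iteration 3: no outgoing edges from {index}; recursion stops.
Total rows emitted: 4.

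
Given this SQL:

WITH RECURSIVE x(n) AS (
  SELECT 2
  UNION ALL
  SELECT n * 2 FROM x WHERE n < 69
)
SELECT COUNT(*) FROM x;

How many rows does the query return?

7

Base: n=2.
Iteration 1: 2 < 69 holds -> n = 2 * 2 = 4.
Iteration 2: 4 < 69 holds -> n = 4 * 2 = 8.
Iteration 3: 8 < 69 holds -> n = 8 * 2 = 16.
Iteration 4: 16 < 69 holds -> n = 16 * 2 = 32.
Iteration 5: 32 < 69 holds -> n = 32 * 2 = 64.
Iteration 6: 64 < 69 holds -> n = 64 * 2 = 128.
Iteration 7: 128 < 69 fails; recursion stops.
Total rows emitted: 7.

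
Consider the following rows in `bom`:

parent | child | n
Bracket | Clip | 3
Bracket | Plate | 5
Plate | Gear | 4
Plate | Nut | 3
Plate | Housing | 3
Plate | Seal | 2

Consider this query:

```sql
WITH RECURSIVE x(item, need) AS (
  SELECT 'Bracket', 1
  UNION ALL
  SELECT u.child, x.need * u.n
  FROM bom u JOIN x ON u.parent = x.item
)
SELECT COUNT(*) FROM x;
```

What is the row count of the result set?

Base: (Bracket, need=1).
Iteration 1: components of {Bracket} -> Clip = 1*3 = 3, Plate = 1*5 = 5.
Iteration 2: components of {Clip,Plate} -> Gear = 5*4 = 20, Housing = 5*3 = 15, Nut = 5*3 = 15, Seal = 5*2 = 10.
Iteration 3: no further components; recursion stops.
Total rows emitted: 7.

7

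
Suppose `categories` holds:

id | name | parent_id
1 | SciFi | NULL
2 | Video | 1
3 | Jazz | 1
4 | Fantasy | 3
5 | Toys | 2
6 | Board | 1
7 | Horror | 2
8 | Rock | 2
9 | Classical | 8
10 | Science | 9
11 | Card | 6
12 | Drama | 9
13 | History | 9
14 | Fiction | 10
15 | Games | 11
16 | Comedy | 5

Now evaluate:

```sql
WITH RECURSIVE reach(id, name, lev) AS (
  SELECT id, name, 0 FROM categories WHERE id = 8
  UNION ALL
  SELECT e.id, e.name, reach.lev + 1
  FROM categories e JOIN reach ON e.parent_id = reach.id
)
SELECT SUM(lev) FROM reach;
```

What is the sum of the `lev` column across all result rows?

10

Base: id=8 (Rock) at lev 0.
Iteration 1: rows with parent_id in {8} -> Classical (id 9, lev 1).
Iteration 2: rows with parent_id in {9} -> Science (id 10, lev 2), Drama (id 12, lev 2), History (id 13, lev 2).
Iteration 3: rows with parent_id in {10,12,13} -> Fiction (id 14, lev 3).
Iteration 4: no rows with parent_id in {14}; recursion stops.
SUM(lev) = 0 + 1 + 2 + 2 + 2 + 3 = 10.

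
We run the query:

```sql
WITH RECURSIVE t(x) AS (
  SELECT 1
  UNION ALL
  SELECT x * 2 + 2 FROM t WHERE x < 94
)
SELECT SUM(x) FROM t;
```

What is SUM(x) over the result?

Base: x=1.
Iteration 1: 1 < 94 holds -> x = 1 * 2 + 2 = 4.
Iteration 2: 4 < 94 holds -> x = 4 * 2 + 2 = 10.
Iteration 3: 10 < 94 holds -> x = 10 * 2 + 2 = 22.
Iteration 4: 22 < 94 holds -> x = 22 * 2 + 2 = 46.
Iteration 5: 46 < 94 holds -> x = 46 * 2 + 2 = 94.
Iteration 6: 94 < 94 fails; recursion stops.
SUM(x) = 1 + 4 + 10 + 22 + 46 + 94 = 177.

177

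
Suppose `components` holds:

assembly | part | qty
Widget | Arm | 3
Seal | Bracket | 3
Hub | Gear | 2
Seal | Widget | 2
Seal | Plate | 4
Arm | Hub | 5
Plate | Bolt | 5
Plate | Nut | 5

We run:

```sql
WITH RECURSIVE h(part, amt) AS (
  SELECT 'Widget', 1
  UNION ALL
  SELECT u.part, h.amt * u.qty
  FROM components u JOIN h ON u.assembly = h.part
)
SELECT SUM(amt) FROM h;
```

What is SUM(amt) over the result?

49

Base: (Widget, amt=1).
Iteration 1: components of {Widget} -> Arm = 1*3 = 3.
Iteration 2: components of {Arm} -> Hub = 3*5 = 15.
Iteration 3: components of {Hub} -> Gear = 15*2 = 30.
Iteration 4: no further components; recursion stops.
SUM(amt) = 1 + 3 + 15 + 30 = 49.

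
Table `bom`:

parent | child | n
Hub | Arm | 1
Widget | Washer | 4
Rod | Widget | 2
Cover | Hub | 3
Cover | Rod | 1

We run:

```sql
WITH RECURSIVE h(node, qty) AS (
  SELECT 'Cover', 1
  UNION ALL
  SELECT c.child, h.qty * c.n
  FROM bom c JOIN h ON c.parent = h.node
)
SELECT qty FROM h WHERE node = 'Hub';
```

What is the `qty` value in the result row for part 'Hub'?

Base: (Cover, qty=1).
Iteration 1: components of {Cover} -> Hub = 1*3 = 3, Rod = 1*1 = 1.
Iteration 2: components of {Hub,Rod} -> Arm = 3*1 = 3, Widget = 1*2 = 2.
Iteration 3: components of {Arm,Widget} -> Washer = 2*4 = 8.
Iteration 4: no further components; recursion stops.

3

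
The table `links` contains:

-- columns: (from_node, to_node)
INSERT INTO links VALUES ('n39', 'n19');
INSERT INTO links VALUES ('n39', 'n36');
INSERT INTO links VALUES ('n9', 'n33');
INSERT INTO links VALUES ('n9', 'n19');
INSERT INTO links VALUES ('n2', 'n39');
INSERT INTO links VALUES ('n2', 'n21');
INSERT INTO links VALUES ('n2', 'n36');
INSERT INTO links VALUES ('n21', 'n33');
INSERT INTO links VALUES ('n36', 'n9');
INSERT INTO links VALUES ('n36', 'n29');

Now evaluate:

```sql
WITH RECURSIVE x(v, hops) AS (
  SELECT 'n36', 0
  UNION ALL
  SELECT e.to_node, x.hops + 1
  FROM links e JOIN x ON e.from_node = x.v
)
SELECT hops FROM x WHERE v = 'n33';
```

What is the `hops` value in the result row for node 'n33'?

2

Base: (n36, hops=0).
Iteration 1: edges from {n36} -> (n29, hops=1), (n9, hops=1).
Iteration 2: edges from {n29,n9} -> (n19, hops=2), (n33, hops=2).
Iteration 3: no outgoing edges from {n19,n33}; recursion stops.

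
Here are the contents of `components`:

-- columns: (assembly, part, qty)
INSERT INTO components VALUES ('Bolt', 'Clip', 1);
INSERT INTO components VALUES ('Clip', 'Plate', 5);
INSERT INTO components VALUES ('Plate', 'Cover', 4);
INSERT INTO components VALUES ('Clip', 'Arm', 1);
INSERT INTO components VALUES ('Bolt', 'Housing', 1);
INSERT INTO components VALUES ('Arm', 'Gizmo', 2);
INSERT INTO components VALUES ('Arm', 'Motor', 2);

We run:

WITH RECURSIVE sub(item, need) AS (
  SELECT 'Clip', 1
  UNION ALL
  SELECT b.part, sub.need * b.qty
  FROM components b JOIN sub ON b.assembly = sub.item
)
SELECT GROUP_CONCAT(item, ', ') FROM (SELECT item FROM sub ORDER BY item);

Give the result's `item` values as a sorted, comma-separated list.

Base: (Clip, need=1).
Iteration 1: components of {Clip} -> Arm = 1*1 = 1, Plate = 1*5 = 5.
Iteration 2: components of {Arm,Plate} -> Cover = 5*4 = 20, Gizmo = 1*2 = 2, Motor = 1*2 = 2.
Iteration 3: no further components; recursion stops.

Arm, Clip, Cover, Gizmo, Motor, Plate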